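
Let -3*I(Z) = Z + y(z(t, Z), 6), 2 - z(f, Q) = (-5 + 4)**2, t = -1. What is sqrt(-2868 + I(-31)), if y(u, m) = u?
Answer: I*sqrt(2858) ≈ 53.46*I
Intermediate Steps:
z(f, Q) = 1 (z(f, Q) = 2 - (-5 + 4)**2 = 2 - 1*(-1)**2 = 2 - 1*1 = 2 - 1 = 1)
I(Z) = -1/3 - Z/3 (I(Z) = -(Z + 1)/3 = -(1 + Z)/3 = -1/3 - Z/3)
sqrt(-2868 + I(-31)) = sqrt(-2868 + (-1/3 - 1/3*(-31))) = sqrt(-2868 + (-1/3 + 31/3)) = sqrt(-2868 + 10) = sqrt(-2858) = I*sqrt(2858)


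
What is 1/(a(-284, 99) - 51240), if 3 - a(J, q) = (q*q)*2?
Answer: -1/70839 ≈ -1.4117e-5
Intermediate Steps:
a(J, q) = 3 - 2*q**2 (a(J, q) = 3 - q*q*2 = 3 - q**2*2 = 3 - 2*q**2)
1/(a(-284, 99) - 51240) = 1/((3 - 2*99**2) - 51240) = 1/((3 - 2*9801) - 51240) = 1/((3 - 19602) - 51240) = 1/(-19599 - 51240) = 1/(-70839) = -1/70839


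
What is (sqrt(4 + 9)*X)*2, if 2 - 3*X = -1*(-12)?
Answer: -20*sqrt(13)/3 ≈ -24.037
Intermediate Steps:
X = -10/3 (X = 2/3 - (-1)*(-12)/3 = 2/3 - 1/3*12 = 2/3 - 4 = -10/3 ≈ -3.3333)
(sqrt(4 + 9)*X)*2 = (sqrt(4 + 9)*(-10/3))*2 = (sqrt(13)*(-10/3))*2 = -10*sqrt(13)/3*2 = -20*sqrt(13)/3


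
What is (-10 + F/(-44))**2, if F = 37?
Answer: 227529/1936 ≈ 117.53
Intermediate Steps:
(-10 + F/(-44))**2 = (-10 + 37/(-44))**2 = (-10 + 37*(-1/44))**2 = (-10 - 37/44)**2 = (-477/44)**2 = 227529/1936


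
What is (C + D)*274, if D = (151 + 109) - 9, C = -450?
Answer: -54526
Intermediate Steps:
D = 251 (D = 260 - 9 = 251)
(C + D)*274 = (-450 + 251)*274 = -199*274 = -54526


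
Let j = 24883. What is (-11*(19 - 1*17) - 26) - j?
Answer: -24931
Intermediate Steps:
(-11*(19 - 1*17) - 26) - j = (-11*(19 - 1*17) - 26) - 1*24883 = (-11*(19 - 17) - 26) - 24883 = (-11*2 - 26) - 24883 = (-22 - 26) - 24883 = -48 - 24883 = -24931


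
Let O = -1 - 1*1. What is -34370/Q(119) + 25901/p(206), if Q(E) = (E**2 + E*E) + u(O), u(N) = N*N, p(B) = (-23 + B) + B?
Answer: 360150898/5509407 ≈ 65.370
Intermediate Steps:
O = -2 (O = -1 - 1 = -2)
p(B) = -23 + 2*B
u(N) = N**2
Q(E) = 4 + 2*E**2 (Q(E) = (E**2 + E*E) + (-2)**2 = (E**2 + E**2) + 4 = 2*E**2 + 4 = 4 + 2*E**2)
-34370/Q(119) + 25901/p(206) = -34370/(4 + 2*119**2) + 25901/(-23 + 2*206) = -34370/(4 + 2*14161) + 25901/(-23 + 412) = -34370/(4 + 28322) + 25901/389 = -34370/28326 + 25901*(1/389) = -34370*1/28326 + 25901/389 = -17185/14163 + 25901/389 = 360150898/5509407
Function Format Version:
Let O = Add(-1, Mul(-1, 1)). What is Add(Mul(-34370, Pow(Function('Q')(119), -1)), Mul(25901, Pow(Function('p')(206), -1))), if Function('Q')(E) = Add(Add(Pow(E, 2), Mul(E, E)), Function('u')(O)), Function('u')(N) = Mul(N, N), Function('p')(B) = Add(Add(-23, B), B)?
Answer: Rational(360150898, 5509407) ≈ 65.370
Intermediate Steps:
O = -2 (O = Add(-1, -1) = -2)
Function('p')(B) = Add(-23, Mul(2, B))
Function('u')(N) = Pow(N, 2)
Function('Q')(E) = Add(4, Mul(2, Pow(E, 2))) (Function('Q')(E) = Add(Add(Pow(E, 2), Mul(E, E)), Pow(-2, 2)) = Add(Add(Pow(E, 2), Pow(E, 2)), 4) = Add(Mul(2, Pow(E, 2)), 4) = Add(4, Mul(2, Pow(E, 2))))
Add(Mul(-34370, Pow(Function('Q')(119), -1)), Mul(25901, Pow(Function('p')(206), -1))) = Add(Mul(-34370, Pow(Add(4, Mul(2, Pow(119, 2))), -1)), Mul(25901, Pow(Add(-23, Mul(2, 206)), -1))) = Add(Mul(-34370, Pow(Add(4, Mul(2, 14161)), -1)), Mul(25901, Pow(Add(-23, 412), -1))) = Add(Mul(-34370, Pow(Add(4, 28322), -1)), Mul(25901, Pow(389, -1))) = Add(Mul(-34370, Pow(28326, -1)), Mul(25901, Rational(1, 389))) = Add(Mul(-34370, Rational(1, 28326)), Rational(25901, 389)) = Add(Rational(-17185, 14163), Rational(25901, 389)) = Rational(360150898, 5509407)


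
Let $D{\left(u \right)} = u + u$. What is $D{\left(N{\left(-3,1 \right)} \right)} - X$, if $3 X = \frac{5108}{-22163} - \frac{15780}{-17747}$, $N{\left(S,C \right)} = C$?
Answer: $\frac{2100880102}{1179980283} \approx 1.7804$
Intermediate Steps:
$D{\left(u \right)} = 2 u$
$X = \frac{259080464}{1179980283}$ ($X = \frac{\frac{5108}{-22163} - \frac{15780}{-17747}}{3} = \frac{5108 \left(- \frac{1}{22163}\right) - - \frac{15780}{17747}}{3} = \frac{- \frac{5108}{22163} + \frac{15780}{17747}}{3} = \frac{1}{3} \cdot \frac{259080464}{393326761} = \frac{259080464}{1179980283} \approx 0.21956$)
$D{\left(N{\left(-3,1 \right)} \right)} - X = 2 \cdot 1 - \frac{259080464}{1179980283} = 2 - \frac{259080464}{1179980283} = \frac{2100880102}{1179980283}$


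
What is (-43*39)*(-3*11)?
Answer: 55341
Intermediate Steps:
(-43*39)*(-3*11) = -1677*(-33) = 55341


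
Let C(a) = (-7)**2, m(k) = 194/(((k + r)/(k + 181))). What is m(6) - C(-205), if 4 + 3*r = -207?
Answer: -118291/193 ≈ -612.91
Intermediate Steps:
r = -211/3 (r = -4/3 + (1/3)*(-207) = -4/3 - 69 = -211/3 ≈ -70.333)
m(k) = 194*(181 + k)/(-211/3 + k) (m(k) = 194/(((k - 211/3)/(k + 181))) = 194/(((-211/3 + k)/(181 + k))) = 194*((181 + k)/(-211/3 + k)) = 194*(181 + k)/(-211/3 + k))
C(a) = 49
m(6) - C(-205) = 582*(181 + 6)/(-211 + 3*6) - 1*49 = 582*187/(-211 + 18) - 49 = 582*187/(-193) - 49 = 582*(-1/193)*187 - 49 = -108834/193 - 49 = -118291/193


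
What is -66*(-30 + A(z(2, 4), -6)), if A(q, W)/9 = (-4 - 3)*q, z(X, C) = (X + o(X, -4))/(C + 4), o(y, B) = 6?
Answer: 6138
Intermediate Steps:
z(X, C) = (6 + X)/(4 + C) (z(X, C) = (X + 6)/(C + 4) = (6 + X)/(4 + C))
A(q, W) = -63*q (A(q, W) = 9*((-4 - 3)*q) = 9*(-7*q) = -63*q)
-66*(-30 + A(z(2, 4), -6)) = -66*(-30 - 63*(6 + 2)/(4 + 4)) = -66*(-30 - 63*8/8) = -66*(-30 - 63*1) = -66*(-30 - 63) = -66*(-93) = 6138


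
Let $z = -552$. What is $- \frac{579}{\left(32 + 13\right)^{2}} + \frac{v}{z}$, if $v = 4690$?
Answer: $- \frac{545381}{62100} \approx -8.7823$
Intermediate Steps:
$- \frac{579}{\left(32 + 13\right)^{2}} + \frac{v}{z} = - \frac{579}{\left(32 + 13\right)^{2}} + \frac{4690}{-552} = - \frac{579}{45^{2}} + 4690 \left(- \frac{1}{552}\right) = - \frac{579}{2025} - \frac{2345}{276} = \left(-579\right) \frac{1}{2025} - \frac{2345}{276} = - \frac{193}{675} - \frac{2345}{276} = - \frac{545381}{62100}$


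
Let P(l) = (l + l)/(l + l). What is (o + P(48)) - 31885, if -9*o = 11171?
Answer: -298127/9 ≈ -33125.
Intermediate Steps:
P(l) = 1 (P(l) = (2*l)/((2*l)) = (2*l)*(1/(2*l)) = 1)
o = -11171/9 (o = -⅑*11171 = -11171/9 ≈ -1241.2)
(o + P(48)) - 31885 = (-11171/9 + 1) - 31885 = -11162/9 - 31885 = -298127/9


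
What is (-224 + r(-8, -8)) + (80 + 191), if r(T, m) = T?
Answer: 39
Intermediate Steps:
(-224 + r(-8, -8)) + (80 + 191) = (-224 - 8) + (80 + 191) = -232 + 271 = 39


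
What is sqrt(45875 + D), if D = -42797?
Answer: 9*sqrt(38) ≈ 55.480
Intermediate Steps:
sqrt(45875 + D) = sqrt(45875 - 42797) = sqrt(3078) = 9*sqrt(38)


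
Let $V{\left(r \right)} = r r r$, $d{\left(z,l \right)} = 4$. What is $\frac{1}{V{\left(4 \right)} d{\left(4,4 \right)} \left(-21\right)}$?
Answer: $- \frac{1}{5376} \approx -0.00018601$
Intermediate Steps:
$V{\left(r \right)} = r^{3}$ ($V{\left(r \right)} = r^{2} r = r^{3}$)
$\frac{1}{V{\left(4 \right)} d{\left(4,4 \right)} \left(-21\right)} = \frac{1}{4^{3} \cdot 4 \left(-21\right)} = \frac{1}{64 \cdot 4 \left(-21\right)} = \frac{1}{256 \left(-21\right)} = \frac{1}{-5376} = - \frac{1}{5376}$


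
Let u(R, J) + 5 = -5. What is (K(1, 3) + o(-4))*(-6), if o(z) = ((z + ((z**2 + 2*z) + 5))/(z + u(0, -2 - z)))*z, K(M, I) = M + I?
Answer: -276/7 ≈ -39.429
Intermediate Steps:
u(R, J) = -10 (u(R, J) = -5 - 5 = -10)
K(M, I) = I + M
o(z) = z*(5 + z**2 + 3*z)/(-10 + z) (o(z) = ((z + ((z**2 + 2*z) + 5))/(z - 10))*z = ((z + (5 + z**2 + 2*z))/(-10 + z))*z = ((5 + z**2 + 3*z)/(-10 + z))*z = z*(5 + z**2 + 3*z)/(-10 + z))
(K(1, 3) + o(-4))*(-6) = ((3 + 1) - 4*(5 + (-4)**2 + 3*(-4))/(-10 - 4))*(-6) = (4 - 4*(5 + 16 - 12)/(-14))*(-6) = (4 - 4*(-1/14)*9)*(-6) = (4 + 18/7)*(-6) = (46/7)*(-6) = -276/7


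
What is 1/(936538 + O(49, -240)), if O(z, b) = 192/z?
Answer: 49/45890554 ≈ 1.0678e-6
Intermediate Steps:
1/(936538 + O(49, -240)) = 1/(936538 + 192/49) = 1/(45890554/49) = 49/45890554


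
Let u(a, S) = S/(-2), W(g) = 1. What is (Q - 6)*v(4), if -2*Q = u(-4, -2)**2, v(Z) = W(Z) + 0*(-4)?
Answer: -13/2 ≈ -6.5000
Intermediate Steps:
u(a, S) = -S/2 (u(a, S) = S*(-1/2) = -S/2)
v(Z) = 1 (v(Z) = 1 + 0*(-4) = 1 + 0 = 1)
Q = -1/2 (Q = -(-1/2*(-2))**2/2 = -1/2*1**2 = -1/2*1 = -1/2 ≈ -0.50000)
(Q - 6)*v(4) = (-1/2 - 6)*1 = -13/2*1 = -13/2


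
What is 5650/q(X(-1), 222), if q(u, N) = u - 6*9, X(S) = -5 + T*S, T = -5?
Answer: -2825/27 ≈ -104.63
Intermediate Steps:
X(S) = -5 - 5*S
q(u, N) = -54 + u (q(u, N) = u - 54 = -54 + u)
5650/q(X(-1), 222) = 5650/(-54 + (-5 - 5*(-1))) = 5650/(-54 + (-5 + 5)) = 5650/(-54 + 0) = 5650/(-54) = 5650*(-1/54) = -2825/27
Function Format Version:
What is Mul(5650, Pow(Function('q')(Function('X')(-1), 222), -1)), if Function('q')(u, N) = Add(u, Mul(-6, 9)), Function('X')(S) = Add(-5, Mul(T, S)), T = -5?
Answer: Rational(-2825, 27) ≈ -104.63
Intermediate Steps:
Function('X')(S) = Add(-5, Mul(-5, S))
Function('q')(u, N) = Add(-54, u) (Function('q')(u, N) = Add(u, -54) = Add(-54, u))
Mul(5650, Pow(Function('q')(Function('X')(-1), 222), -1)) = Mul(5650, Pow(Add(-54, Add(-5, Mul(-5, -1))), -1)) = Mul(5650, Pow(Add(-54, Add(-5, 5)), -1)) = Mul(5650, Pow(Add(-54, 0), -1)) = Mul(5650, Pow(-54, -1)) = Mul(5650, Rational(-1, 54)) = Rational(-2825, 27)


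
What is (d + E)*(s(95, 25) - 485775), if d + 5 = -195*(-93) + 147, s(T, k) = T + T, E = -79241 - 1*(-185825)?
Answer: -60630628685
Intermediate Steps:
E = 106584 (E = -79241 + 185825 = 106584)
s(T, k) = 2*T
d = 18277 (d = -5 + (-195*(-93) + 147) = -5 + (18135 + 147) = -5 + 18282 = 18277)
(d + E)*(s(95, 25) - 485775) = (18277 + 106584)*(2*95 - 485775) = 124861*(190 - 485775) = 124861*(-485585) = -60630628685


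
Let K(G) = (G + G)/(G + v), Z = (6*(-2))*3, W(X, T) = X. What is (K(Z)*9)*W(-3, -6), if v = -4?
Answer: -243/5 ≈ -48.600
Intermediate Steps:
Z = -36 (Z = -12*3 = -36)
K(G) = 2*G/(-4 + G) (K(G) = (G + G)/(G - 4) = (2*G)/(-4 + G) = 2*G/(-4 + G))
(K(Z)*9)*W(-3, -6) = ((2*(-36)/(-4 - 36))*9)*(-3) = ((2*(-36)/(-40))*9)*(-3) = ((2*(-36)*(-1/40))*9)*(-3) = ((9/5)*9)*(-3) = (81/5)*(-3) = -243/5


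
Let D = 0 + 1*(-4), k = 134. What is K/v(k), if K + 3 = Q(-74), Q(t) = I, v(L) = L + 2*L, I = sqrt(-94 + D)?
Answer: -1/134 + 7*I*sqrt(2)/402 ≈ -0.0074627 + 0.024626*I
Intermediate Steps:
D = -4 (D = 0 - 4 = -4)
I = 7*I*sqrt(2) (I = sqrt(-94 - 4) = sqrt(-98) = 7*I*sqrt(2) ≈ 9.8995*I)
v(L) = 3*L
Q(t) = 7*I*sqrt(2)
K = -3 + 7*I*sqrt(2) ≈ -3.0 + 9.8995*I
K/v(k) = (-3 + 7*I*sqrt(2))/((3*134)) = (-3 + 7*I*sqrt(2))/402 = (-3 + 7*I*sqrt(2))*(1/402) = -1/134 + 7*I*sqrt(2)/402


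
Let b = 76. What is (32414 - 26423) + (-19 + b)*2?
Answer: 6105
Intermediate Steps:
(32414 - 26423) + (-19 + b)*2 = (32414 - 26423) + (-19 + 76)*2 = 5991 + 57*2 = 5991 + 114 = 6105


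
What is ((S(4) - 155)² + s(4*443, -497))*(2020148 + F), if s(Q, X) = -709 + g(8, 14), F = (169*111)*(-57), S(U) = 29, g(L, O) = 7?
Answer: 14428728990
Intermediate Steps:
F = -1069263 (F = 18759*(-57) = -1069263)
s(Q, X) = -702 (s(Q, X) = -709 + 7 = -702)
((S(4) - 155)² + s(4*443, -497))*(2020148 + F) = ((29 - 155)² - 702)*(2020148 - 1069263) = ((-126)² - 702)*950885 = (15876 - 702)*950885 = 15174*950885 = 14428728990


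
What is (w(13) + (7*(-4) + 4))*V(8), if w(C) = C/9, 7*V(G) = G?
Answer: -232/9 ≈ -25.778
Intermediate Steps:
V(G) = G/7
w(C) = C/9 (w(C) = C*(⅑) = C/9)
(w(13) + (7*(-4) + 4))*V(8) = ((⅑)*13 + (7*(-4) + 4))*((⅐)*8) = (13/9 + (-28 + 4))*(8/7) = (13/9 - 24)*(8/7) = -203/9*8/7 = -232/9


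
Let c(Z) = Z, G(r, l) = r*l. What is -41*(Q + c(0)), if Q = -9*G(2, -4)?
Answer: -2952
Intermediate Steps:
G(r, l) = l*r
Q = 72 (Q = -(-36)*2 = -9*(-8) = 72)
-41*(Q + c(0)) = -41*(72 + 0) = -41*72 = -2952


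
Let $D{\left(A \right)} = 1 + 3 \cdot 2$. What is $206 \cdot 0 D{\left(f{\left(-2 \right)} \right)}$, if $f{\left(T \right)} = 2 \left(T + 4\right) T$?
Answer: $0$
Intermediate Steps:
$f{\left(T \right)} = T \left(8 + 2 T\right)$ ($f{\left(T \right)} = 2 \left(4 + T\right) T = \left(8 + 2 T\right) T = T \left(8 + 2 T\right)$)
$D{\left(A \right)} = 7$ ($D{\left(A \right)} = 1 + 6 = 7$)
$206 \cdot 0 D{\left(f{\left(-2 \right)} \right)} = 206 \cdot 0 \cdot 7 = 0 \cdot 7 = 0$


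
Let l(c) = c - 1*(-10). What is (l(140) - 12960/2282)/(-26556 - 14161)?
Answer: -164670/46458097 ≈ -0.0035445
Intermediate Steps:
l(c) = 10 + c (l(c) = c + 10 = 10 + c)
(l(140) - 12960/2282)/(-26556 - 14161) = ((10 + 140) - 12960/2282)/(-26556 - 14161) = (150 - 12960*1/2282)/(-40717) = (150 - 6480/1141)*(-1/40717) = (164670/1141)*(-1/40717) = -164670/46458097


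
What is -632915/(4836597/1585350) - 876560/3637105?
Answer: -243296370335347838/1172747408779 ≈ -2.0746e+5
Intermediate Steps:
-632915/(4836597/1585350) - 876560/3637105 = -632915/(4836597*(1/1585350)) - 876560*1/3637105 = -632915/1612199/528450 - 175312/727421 = -632915*528450/1612199 - 175312/727421 = -334463931750/1612199 - 175312/727421 = -243296370335347838/1172747408779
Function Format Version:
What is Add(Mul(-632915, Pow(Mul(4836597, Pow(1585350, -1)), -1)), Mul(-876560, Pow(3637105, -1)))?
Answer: Rational(-243296370335347838, 1172747408779) ≈ -2.0746e+5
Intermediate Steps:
Add(Mul(-632915, Pow(Mul(4836597, Pow(1585350, -1)), -1)), Mul(-876560, Pow(3637105, -1))) = Add(Mul(-632915, Pow(Mul(4836597, Rational(1, 1585350)), -1)), Mul(-876560, Rational(1, 3637105))) = Add(Mul(-632915, Pow(Rational(1612199, 528450), -1)), Rational(-175312, 727421)) = Add(Mul(-632915, Rational(528450, 1612199)), Rational(-175312, 727421)) = Add(Rational(-334463931750, 1612199), Rational(-175312, 727421)) = Rational(-243296370335347838, 1172747408779)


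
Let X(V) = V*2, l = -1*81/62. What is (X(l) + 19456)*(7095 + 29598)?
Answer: 22127897115/31 ≈ 7.1380e+8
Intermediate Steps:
l = -81/62 (l = -81*1/62 = -81/62 ≈ -1.3065)
X(V) = 2*V
(X(l) + 19456)*(7095 + 29598) = (2*(-81/62) + 19456)*(7095 + 29598) = (-81/31 + 19456)*36693 = (603055/31)*36693 = 22127897115/31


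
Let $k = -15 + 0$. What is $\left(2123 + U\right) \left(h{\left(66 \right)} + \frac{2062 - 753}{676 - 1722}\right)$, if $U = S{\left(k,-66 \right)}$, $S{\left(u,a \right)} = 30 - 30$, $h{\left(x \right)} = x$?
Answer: $\frac{143784421}{1046} \approx 1.3746 \cdot 10^{5}$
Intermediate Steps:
$k = -15$
$S{\left(u,a \right)} = 0$
$U = 0$
$\left(2123 + U\right) \left(h{\left(66 \right)} + \frac{2062 - 753}{676 - 1722}\right) = \left(2123 + 0\right) \left(66 + \frac{2062 - 753}{676 - 1722}\right) = 2123 \left(66 + \frac{1309}{-1046}\right) = 2123 \left(66 + 1309 \left(- \frac{1}{1046}\right)\right) = 2123 \left(66 - \frac{1309}{1046}\right) = 2123 \cdot \frac{67727}{1046} = \frac{143784421}{1046}$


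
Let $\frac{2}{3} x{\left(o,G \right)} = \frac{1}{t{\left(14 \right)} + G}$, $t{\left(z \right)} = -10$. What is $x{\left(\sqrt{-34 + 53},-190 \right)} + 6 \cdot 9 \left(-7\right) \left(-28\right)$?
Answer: $\frac{4233597}{400} \approx 10584.0$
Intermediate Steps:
$x{\left(o,G \right)} = \frac{3}{2 \left(-10 + G\right)}$
$x{\left(\sqrt{-34 + 53},-190 \right)} + 6 \cdot 9 \left(-7\right) \left(-28\right) = \frac{3}{2 \left(-10 - 190\right)} + 6 \cdot 9 \left(-7\right) \left(-28\right) = \frac{3}{2 \left(-200\right)} + 54 \left(-7\right) \left(-28\right) = \frac{3}{2} \left(- \frac{1}{200}\right) - -10584 = - \frac{3}{400} + 10584 = \frac{4233597}{400}$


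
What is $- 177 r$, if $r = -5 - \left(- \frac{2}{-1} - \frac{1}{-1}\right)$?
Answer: $1416$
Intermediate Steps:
$r = -8$ ($r = -5 - \left(\left(-2\right) \left(-1\right) - -1\right) = -5 - \left(2 + 1\right) = -5 - 3 = -8$)
$- 177 r = \left(-177\right) \left(-8\right) = 1416$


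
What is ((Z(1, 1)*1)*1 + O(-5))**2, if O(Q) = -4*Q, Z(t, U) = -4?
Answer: 256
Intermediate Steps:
((Z(1, 1)*1)*1 + O(-5))**2 = (-4*1*1 - 4*(-5))**2 = (-4*1 + 20)**2 = (-4 + 20)**2 = 16**2 = 256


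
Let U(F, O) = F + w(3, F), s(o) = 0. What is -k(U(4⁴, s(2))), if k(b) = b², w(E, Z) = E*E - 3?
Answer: -68644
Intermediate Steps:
w(E, Z) = -3 + E² (w(E, Z) = E² - 3 = -3 + E²)
U(F, O) = 6 + F (U(F, O) = F + (-3 + 3²) = F + (-3 + 9) = F + 6 = 6 + F)
-k(U(4⁴, s(2))) = -(6 + 4⁴)² = -(6 + 256)² = -1*262² = -1*68644 = -68644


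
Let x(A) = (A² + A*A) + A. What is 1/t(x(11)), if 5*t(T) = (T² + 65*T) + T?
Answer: 5/80707 ≈ 6.1953e-5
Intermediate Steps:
x(A) = A + 2*A² (x(A) = (A² + A²) + A = 2*A² + A = A + 2*A²)
t(T) = T²/5 + 66*T/5 (t(T) = ((T² + 65*T) + T)/5 = (T² + 66*T)/5 = T²/5 + 66*T/5)
1/t(x(11)) = 1/((11*(1 + 2*11))*(66 + 11*(1 + 2*11))/5) = 1/((11*(1 + 22))*(66 + 11*(1 + 22))/5) = 1/((11*23)*(66 + 11*23)/5) = 1/((⅕)*253*(66 + 253)) = 1/((⅕)*253*319) = 1/(80707/5) = 5/80707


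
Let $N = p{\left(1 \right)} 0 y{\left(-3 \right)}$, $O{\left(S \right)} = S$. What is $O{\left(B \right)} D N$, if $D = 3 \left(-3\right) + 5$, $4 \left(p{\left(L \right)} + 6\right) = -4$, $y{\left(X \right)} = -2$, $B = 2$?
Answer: $0$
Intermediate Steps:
$p{\left(L \right)} = -7$ ($p{\left(L \right)} = -6 + \frac{1}{4} \left(-4\right) = -6 - 1 = -7$)
$D = -4$ ($D = -9 + 5 = -4$)
$N = 0$ ($N = \left(-7\right) 0 \left(-2\right) = 0 \left(-2\right) = 0$)
$O{\left(B \right)} D N = 2 \left(-4\right) 0 = \left(-8\right) 0 = 0$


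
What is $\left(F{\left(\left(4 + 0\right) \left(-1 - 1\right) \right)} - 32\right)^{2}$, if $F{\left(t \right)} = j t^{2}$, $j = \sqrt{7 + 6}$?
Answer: $54272 - 4096 \sqrt{13} \approx 39504.0$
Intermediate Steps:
$j = \sqrt{13} \approx 3.6056$
$F{\left(t \right)} = \sqrt{13} t^{2}$
$\left(F{\left(\left(4 + 0\right) \left(-1 - 1\right) \right)} - 32\right)^{2} = \left(\sqrt{13} \left(\left(4 + 0\right) \left(-1 - 1\right)\right)^{2} - 32\right)^{2} = \left(\sqrt{13} \left(4 \left(-2\right)\right)^{2} - 32\right)^{2} = \left(\sqrt{13} \left(-8\right)^{2} - 32\right)^{2} = \left(\sqrt{13} \cdot 64 - 32\right)^{2} = \left(64 \sqrt{13} - 32\right)^{2} = \left(-32 + 64 \sqrt{13}\right)^{2}$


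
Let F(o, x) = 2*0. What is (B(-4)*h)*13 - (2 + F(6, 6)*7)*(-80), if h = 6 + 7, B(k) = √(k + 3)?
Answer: 160 + 169*I ≈ 160.0 + 169.0*I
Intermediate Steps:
F(o, x) = 0
B(k) = √(3 + k)
h = 13
(B(-4)*h)*13 - (2 + F(6, 6)*7)*(-80) = (√(3 - 4)*13)*13 - (2 + 0*7)*(-80) = (√(-1)*13)*13 - (2 + 0)*(-80) = (I*13)*13 - 2*(-80) = (13*I)*13 - 1*(-160) = 169*I + 160 = 160 + 169*I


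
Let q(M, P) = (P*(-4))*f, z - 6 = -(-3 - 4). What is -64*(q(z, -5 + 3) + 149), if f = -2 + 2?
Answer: -9536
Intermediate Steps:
z = 13 (z = 6 - (-3 - 4) = 6 - 1*(-7) = 6 + 7 = 13)
f = 0
q(M, P) = 0 (q(M, P) = (P*(-4))*0 = -4*P*0 = 0)
-64*(q(z, -5 + 3) + 149) = -64*(0 + 149) = -64*149 = -9536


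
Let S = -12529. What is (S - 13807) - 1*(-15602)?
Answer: -10734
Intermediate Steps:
(S - 13807) - 1*(-15602) = (-12529 - 13807) - 1*(-15602) = -26336 + 15602 = -10734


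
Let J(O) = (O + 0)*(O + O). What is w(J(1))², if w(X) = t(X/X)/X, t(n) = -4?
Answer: 4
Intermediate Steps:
J(O) = 2*O² (J(O) = O*(2*O) = 2*O²)
w(X) = -4/X
w(J(1))² = (-4/(2*1²))² = (-4/(2*1))² = (-4/2)² = (-4*½)² = (-2)² = 4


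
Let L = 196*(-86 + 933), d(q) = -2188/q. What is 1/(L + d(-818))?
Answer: 409/67900002 ≈ 6.0236e-6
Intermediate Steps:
L = 166012 (L = 196*847 = 166012)
1/(L + d(-818)) = 1/(166012 - 2188/(-818)) = 1/(166012 - 2188*(-1/818)) = 1/(166012 + 1094/409) = 1/(67900002/409) = 409/67900002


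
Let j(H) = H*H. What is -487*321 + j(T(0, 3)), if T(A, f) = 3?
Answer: -156318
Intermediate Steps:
j(H) = H²
-487*321 + j(T(0, 3)) = -487*321 + 3² = -156327 + 9 = -156318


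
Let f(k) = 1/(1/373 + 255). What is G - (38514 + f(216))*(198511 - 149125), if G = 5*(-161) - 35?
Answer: -90457857388641/47558 ≈ -1.9021e+9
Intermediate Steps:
f(k) = 373/95116 (f(k) = 1/(1/373 + 255) = 1/(95116/373) = 373/95116)
G = -840 (G = -805 - 35 = -840)
G - (38514 + f(216))*(198511 - 149125) = -840 - (38514 + 373/95116)*(198511 - 149125) = -840 - 3663297997*49386/95116 = -840 - 1*90457817439921/47558 = -840 - 90457817439921/47558 = -90457857388641/47558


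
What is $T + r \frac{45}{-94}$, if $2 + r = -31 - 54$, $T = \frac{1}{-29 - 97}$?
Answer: $\frac{123299}{2961} \approx 41.641$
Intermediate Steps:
$T = - \frac{1}{126}$ ($T = \frac{1}{-126} = - \frac{1}{126} \approx -0.0079365$)
$r = -87$ ($r = -2 - 85 = -87$)
$T + r \frac{45}{-94} = - \frac{1}{126} - 87 \frac{45}{-94} = - \frac{1}{126} - 87 \cdot 45 \left(- \frac{1}{94}\right) = - \frac{1}{126} - - \frac{3915}{94} = - \frac{1}{126} + \frac{3915}{94} = \frac{123299}{2961}$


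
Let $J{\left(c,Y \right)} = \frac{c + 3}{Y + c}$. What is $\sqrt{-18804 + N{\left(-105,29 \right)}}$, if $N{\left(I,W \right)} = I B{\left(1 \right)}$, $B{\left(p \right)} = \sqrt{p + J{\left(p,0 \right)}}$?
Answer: $\sqrt{-18804 - 105 \sqrt{5}} \approx 137.98 i$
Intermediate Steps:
$J{\left(c,Y \right)} = \frac{3 + c}{Y + c}$
$B{\left(p \right)} = \sqrt{p + \frac{3 + p}{p}}$ ($B{\left(p \right)} = \sqrt{p + \frac{3 + p}{0 + p}} = \sqrt{p + \frac{3 + p}{p}}$)
$N{\left(I,W \right)} = I \sqrt{5}$ ($N{\left(I,W \right)} = I \sqrt{1 + 1 + \frac{3}{1}} = I \sqrt{1 + 1 + 3 \cdot 1} = I \sqrt{1 + 1 + 3} = I \sqrt{5}$)
$\sqrt{-18804 + N{\left(-105,29 \right)}} = \sqrt{-18804 - 105 \sqrt{5}}$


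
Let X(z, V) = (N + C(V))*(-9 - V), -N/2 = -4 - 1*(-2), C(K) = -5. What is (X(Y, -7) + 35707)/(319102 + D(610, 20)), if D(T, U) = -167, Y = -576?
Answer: 35709/318935 ≈ 0.11196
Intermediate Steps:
N = 4 (N = -2*(-4 - 1*(-2)) = -2*(-4 + 2) = -2*(-2) = 4)
X(z, V) = 9 + V (X(z, V) = (4 - 5)*(-9 - V) = -(-9 - V) = 9 + V)
(X(Y, -7) + 35707)/(319102 + D(610, 20)) = ((9 - 7) + 35707)/(319102 - 167) = (2 + 35707)/318935 = 35709*(1/318935) = 35709/318935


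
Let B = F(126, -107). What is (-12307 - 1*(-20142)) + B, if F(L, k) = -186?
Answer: 7649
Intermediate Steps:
B = -186
(-12307 - 1*(-20142)) + B = (-12307 - 1*(-20142)) - 186 = (-12307 + 20142) - 186 = 7835 - 186 = 7649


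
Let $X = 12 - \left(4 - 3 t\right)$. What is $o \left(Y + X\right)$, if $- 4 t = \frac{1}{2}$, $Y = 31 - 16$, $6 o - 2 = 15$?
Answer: $\frac{3077}{48} \approx 64.104$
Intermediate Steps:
$o = \frac{17}{6}$ ($o = \frac{1}{3} + \frac{1}{6} \cdot 15 = \frac{1}{3} + \frac{5}{2} = \frac{17}{6} \approx 2.8333$)
$Y = 15$ ($Y = 31 - 16 = 15$)
$t = - \frac{1}{8}$ ($t = - \frac{1}{4 \cdot 2} = \left(- \frac{1}{4}\right) \frac{1}{2} = - \frac{1}{8} \approx -0.125$)
$X = \frac{61}{8}$ ($X = 12 - \left(4 - - \frac{3}{8}\right) = 12 - \left(4 + \frac{3}{8}\right) = 12 - \frac{35}{8} = \frac{61}{8} \approx 7.625$)
$o \left(Y + X\right) = \frac{17 \left(15 + \frac{61}{8}\right)}{6} = \frac{17}{6} \cdot \frac{181}{8} = \frac{3077}{48}$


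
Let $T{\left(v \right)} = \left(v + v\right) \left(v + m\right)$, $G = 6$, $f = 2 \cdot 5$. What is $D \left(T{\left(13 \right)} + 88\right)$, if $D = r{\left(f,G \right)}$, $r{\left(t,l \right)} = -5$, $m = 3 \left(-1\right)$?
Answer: $-1740$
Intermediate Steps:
$f = 10$
$m = -3$
$D = -5$
$T{\left(v \right)} = 2 v \left(-3 + v\right)$ ($T{\left(v \right)} = \left(v + v\right) \left(v - 3\right) = 2 v \left(-3 + v\right)$)
$D \left(T{\left(13 \right)} + 88\right) = - 5 \left(2 \cdot 13 \left(-3 + 13\right) + 88\right) = - 5 \left(2 \cdot 13 \cdot 10 + 88\right) = - 5 \left(260 + 88\right) = \left(-5\right) 348 = -1740$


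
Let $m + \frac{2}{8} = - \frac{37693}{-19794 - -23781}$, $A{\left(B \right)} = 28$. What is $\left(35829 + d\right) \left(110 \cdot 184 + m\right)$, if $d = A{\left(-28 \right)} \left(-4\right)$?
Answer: $\frac{11523474324637}{15948} \approx 7.2257 \cdot 10^{8}$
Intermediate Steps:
$m = - \frac{154759}{15948}$ ($m = - \frac{1}{4} - \frac{37693}{-19794 - -23781} = - \frac{1}{4} - \frac{37693}{-19794 + 23781} = - \frac{1}{4} - \frac{37693}{3987} = - \frac{154759}{15948} \approx -9.704$)
$d = -112$ ($d = 28 \left(-4\right) = -112$)
$\left(35829 + d\right) \left(110 \cdot 184 + m\right) = \left(35829 - 112\right) \left(110 \cdot 184 - \frac{154759}{15948}\right) = 35717 \left(20240 - \frac{154759}{15948}\right) = 35717 \cdot \frac{322632761}{15948} = \frac{11523474324637}{15948}$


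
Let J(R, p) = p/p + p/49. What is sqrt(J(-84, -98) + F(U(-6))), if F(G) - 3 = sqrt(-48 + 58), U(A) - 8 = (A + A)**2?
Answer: sqrt(2 + sqrt(10)) ≈ 2.2721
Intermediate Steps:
J(R, p) = 1 + p/49 (J(R, p) = 1 + p*(1/49) = 1 + p/49)
U(A) = 8 + 4*A**2 (U(A) = 8 + (A + A)**2 = 8 + (2*A)**2 = 8 + 4*A**2)
F(G) = 3 + sqrt(10) (F(G) = 3 + sqrt(-48 + 58) = 3 + sqrt(10))
sqrt(J(-84, -98) + F(U(-6))) = sqrt((1 + (1/49)*(-98)) + (3 + sqrt(10))) = sqrt((1 - 2) + (3 + sqrt(10))) = sqrt(-1 + (3 + sqrt(10))) = sqrt(2 + sqrt(10))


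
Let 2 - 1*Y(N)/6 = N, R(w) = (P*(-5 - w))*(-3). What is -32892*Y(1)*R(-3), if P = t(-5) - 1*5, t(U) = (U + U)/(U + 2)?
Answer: 1973520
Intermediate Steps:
t(U) = 2*U/(2 + U) (t(U) = (2*U)/(2 + U) = 2*U/(2 + U))
P = -5/3 (P = 2*(-5)/(2 - 5) - 1*5 = 2*(-5)/(-3) - 5 = 2*(-5)*(-1/3) - 5 = 10/3 - 5 = -5/3 ≈ -1.6667)
R(w) = -25 - 5*w (R(w) = -5*(-5 - w)/3*(-3) = (25/3 + 5*w/3)*(-3) = -25 - 5*w)
Y(N) = 12 - 6*N
-32892*Y(1)*R(-3) = -32892*(12 - 6*1)*(-25 - 5*(-3)) = -32892*(12 - 6)*(-25 + 15) = -197352*(-10) = -32892*(-60) = 1973520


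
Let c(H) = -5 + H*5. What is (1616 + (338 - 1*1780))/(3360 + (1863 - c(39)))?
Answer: 174/5033 ≈ 0.034572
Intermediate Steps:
c(H) = -5 + 5*H
(1616 + (338 - 1*1780))/(3360 + (1863 - c(39))) = (1616 + (338 - 1*1780))/(3360 + (1863 - (-5 + 5*39))) = (1616 + (338 - 1780))/(3360 + (1863 - (-5 + 195))) = (1616 - 1442)/(3360 + (1863 - 1*190)) = 174/(3360 + (1863 - 190)) = 174/(3360 + 1673) = 174/5033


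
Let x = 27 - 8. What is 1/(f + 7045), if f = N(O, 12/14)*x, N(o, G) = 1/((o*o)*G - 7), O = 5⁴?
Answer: 2343701/16511373678 ≈ 0.00014194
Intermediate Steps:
O = 625
N(o, G) = 1/(-7 + G*o²) (N(o, G) = 1/(o²*G - 7) = 1/(G*o² - 7) = 1/(-7 + G*o²))
x = 19
f = 133/2343701 (f = 19/(-7 + (12/14)*625²) = 19/(-7 + (12*(1/14))*390625) = 19/(-7 + (6/7)*390625) = 19/(-7 + 2343750/7) = 19/(2343701/7) = (7/2343701)*19 = 133/2343701 ≈ 5.6748e-5)
1/(f + 7045) = 1/(133/2343701 + 7045) = 1/(16511373678/2343701) = 2343701/16511373678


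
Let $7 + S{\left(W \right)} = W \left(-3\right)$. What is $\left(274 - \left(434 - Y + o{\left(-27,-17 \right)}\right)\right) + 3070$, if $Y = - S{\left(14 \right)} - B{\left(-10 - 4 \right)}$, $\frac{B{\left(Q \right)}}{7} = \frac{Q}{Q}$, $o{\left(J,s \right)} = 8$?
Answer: $2944$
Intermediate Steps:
$S{\left(W \right)} = -7 - 3 W$ ($S{\left(W \right)} = -7 + W \left(-3\right) = -7 - 3 W$)
$B{\left(Q \right)} = 7$ ($B{\left(Q \right)} = 7 \frac{Q}{Q} = 7 \cdot 1 = 7$)
$Y = 42$ ($Y = - (-7 - 42) - 7 = \left(-1\right) \left(-49\right) - 7 = 49 - 7 = 42$)
$\left(274 - \left(434 - Y + o{\left(-27,-17 \right)}\right)\right) + 3070 = \left(274 + \left(42 - \left(434 + 8\right)\right)\right) + 3070 = \left(274 + \left(42 - 442\right)\right) + 3070 = \left(274 - 400\right) + 3070 = -126 + 3070 = 2944$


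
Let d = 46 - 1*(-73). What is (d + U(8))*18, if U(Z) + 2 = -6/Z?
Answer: 4185/2 ≈ 2092.5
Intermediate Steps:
d = 119 (d = 46 + 73 = 119)
U(Z) = -2 - 6/Z
(d + U(8))*18 = (119 + (-2 - 6/8))*18 = (119 + (-2 - 6*⅛))*18 = (119 + (-2 - ¾))*18 = (119 - 11/4)*18 = (465/4)*18 = 4185/2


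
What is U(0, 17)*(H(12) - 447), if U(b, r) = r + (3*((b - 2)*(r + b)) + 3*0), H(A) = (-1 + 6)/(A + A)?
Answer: 911455/24 ≈ 37977.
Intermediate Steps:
H(A) = 5/(2*A) (H(A) = 5/((2*A)) = 5*(1/(2*A)) = 5/(2*A))
U(b, r) = r + 3*(-2 + b)*(b + r) (U(b, r) = r + (3*((-2 + b)*(b + r)) + 0) = r + (3*(-2 + b)*(b + r) + 0) = r + 3*(-2 + b)*(b + r))
U(0, 17)*(H(12) - 447) = (-6*0 - 5*17 + 3*0² + 3*0*17)*((5/2)/12 - 447) = (0 - 85 + 3*0 + 0)*((5/2)*(1/12) - 447) = (0 - 85 + 0 + 0)*(5/24 - 447) = -85*(-10723/24) = 911455/24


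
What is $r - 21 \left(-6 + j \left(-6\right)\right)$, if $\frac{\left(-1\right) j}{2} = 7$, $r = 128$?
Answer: $-1510$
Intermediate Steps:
$j = -14$ ($j = \left(-2\right) 7 = -14$)
$r - 21 \left(-6 + j \left(-6\right)\right) = 128 - 21 \left(-6 - -84\right) = 128 - 21 \left(-6 + 84\right) = 128 - 1638 = -1510$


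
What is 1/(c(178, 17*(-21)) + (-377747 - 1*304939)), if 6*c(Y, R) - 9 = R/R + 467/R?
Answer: -2142/1462310309 ≈ -1.4648e-6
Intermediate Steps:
c(Y, R) = 5/3 + 467/(6*R) (c(Y, R) = 3/2 + (R/R + 467/R)/6 = 3/2 + (1 + 467/R)/6 = 3/2 + (⅙ + 467/(6*R)) = 5/3 + 467/(6*R))
1/(c(178, 17*(-21)) + (-377747 - 1*304939)) = 1/((467 + 10*(17*(-21)))/(6*((17*(-21)))) + (-377747 - 1*304939)) = 1/((⅙)*(467 + 10*(-357))/(-357) + (-377747 - 304939)) = 1/((⅙)*(-1/357)*(467 - 3570) - 682686) = 1/((⅙)*(-1/357)*(-3103) - 682686) = 1/(3103/2142 - 682686) = 1/(-1462310309/2142) = -2142/1462310309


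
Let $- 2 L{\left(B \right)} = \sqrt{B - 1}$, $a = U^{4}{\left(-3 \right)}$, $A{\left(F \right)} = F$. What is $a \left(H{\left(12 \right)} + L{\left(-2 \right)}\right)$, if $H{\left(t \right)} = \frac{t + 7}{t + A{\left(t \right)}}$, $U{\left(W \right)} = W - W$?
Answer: $0$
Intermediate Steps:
$U{\left(W \right)} = 0$
$a = 0$ ($a = 0^{4} = 0$)
$L{\left(B \right)} = - \frac{\sqrt{-1 + B}}{2}$ ($L{\left(B \right)} = - \frac{\sqrt{B - 1}}{2} = - \frac{\sqrt{-1 + B}}{2}$)
$H{\left(t \right)} = \frac{7 + t}{2 t}$ ($H{\left(t \right)} = \frac{t + 7}{t + t} = \frac{7 + t}{2 t}$)
$a \left(H{\left(12 \right)} + L{\left(-2 \right)}\right) = 0 \left(\frac{7 + 12}{2 \cdot 12} - \frac{\sqrt{-1 - 2}}{2}\right) = 0 \left(\frac{1}{2} \cdot \frac{1}{12} \cdot 19 - \frac{\sqrt{-3}}{2}\right) = 0 \left(\frac{19}{24} - \frac{i \sqrt{3}}{2}\right) = 0$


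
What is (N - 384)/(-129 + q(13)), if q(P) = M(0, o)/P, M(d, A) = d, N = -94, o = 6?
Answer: 478/129 ≈ 3.7054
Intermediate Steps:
q(P) = 0 (q(P) = 0/P = 0)
(N - 384)/(-129 + q(13)) = (-94 - 384)/(-129 + 0) = -478/(-129) = -478*(-1/129) = 478/129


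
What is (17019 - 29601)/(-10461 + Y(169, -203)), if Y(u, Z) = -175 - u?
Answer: 12582/10805 ≈ 1.1645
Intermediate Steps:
(17019 - 29601)/(-10461 + Y(169, -203)) = (17019 - 29601)/(-10461 + (-175 - 1*169)) = -12582/(-10461 + (-175 - 169)) = -12582/(-10461 - 344) = -12582/(-10805) = -12582*(-1/10805) = 12582/10805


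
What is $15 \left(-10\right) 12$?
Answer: $-1800$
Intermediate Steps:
$15 \left(-10\right) 12 = \left(-150\right) 12 = -1800$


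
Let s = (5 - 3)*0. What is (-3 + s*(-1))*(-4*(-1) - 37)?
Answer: 99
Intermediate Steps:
s = 0 (s = 2*0 = 0)
(-3 + s*(-1))*(-4*(-1) - 37) = (-3 + 0*(-1))*(-4*(-1) - 37) = (-3 + 0)*(4 - 37) = -3*(-33) = 99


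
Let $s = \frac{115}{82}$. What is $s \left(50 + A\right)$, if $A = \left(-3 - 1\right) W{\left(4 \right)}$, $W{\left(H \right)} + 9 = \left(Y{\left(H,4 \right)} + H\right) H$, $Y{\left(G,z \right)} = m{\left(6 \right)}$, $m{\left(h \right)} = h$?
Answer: $- \frac{4255}{41} \approx -103.78$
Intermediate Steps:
$Y{\left(G,z \right)} = 6$
$W{\left(H \right)} = -9 + H \left(6 + H\right)$ ($W{\left(H \right)} = -9 + \left(6 + H\right) H = -9 + H \left(6 + H\right)$)
$s = \frac{115}{82}$ ($s = 115 \cdot \frac{1}{82} = \frac{115}{82} \approx 1.4024$)
$A = -124$ ($A = \left(-3 - 1\right) \left(-9 + 4^{2} + 6 \cdot 4\right) = - 4 \left(-9 + 16 + 24\right) = \left(-4\right) 31 = -124$)
$s \left(50 + A\right) = \frac{115 \left(50 - 124\right)}{82} = \frac{115}{82} \left(-74\right) = - \frac{4255}{41}$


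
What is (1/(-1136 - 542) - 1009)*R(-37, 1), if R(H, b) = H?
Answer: 62644811/1678 ≈ 37333.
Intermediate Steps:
(1/(-1136 - 542) - 1009)*R(-37, 1) = (1/(-1136 - 542) - 1009)*(-37) = (1/(-1678) - 1009)*(-37) = (-1/1678 - 1009)*(-37) = -1693103/1678*(-37) = 62644811/1678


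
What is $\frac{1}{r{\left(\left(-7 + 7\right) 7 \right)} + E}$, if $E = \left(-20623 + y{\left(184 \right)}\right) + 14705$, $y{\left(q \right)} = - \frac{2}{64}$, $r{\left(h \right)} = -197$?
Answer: $- \frac{32}{195681} \approx -0.00016353$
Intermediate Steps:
$y{\left(q \right)} = - \frac{1}{32}$ ($y{\left(q \right)} = \left(-2\right) \frac{1}{64} = - \frac{1}{32}$)
$E = - \frac{189377}{32}$ ($E = \left(-20623 - \frac{1}{32}\right) + 14705 = - \frac{659937}{32} + 14705 = - \frac{189377}{32} \approx -5918.0$)
$\frac{1}{r{\left(\left(-7 + 7\right) 7 \right)} + E} = \frac{1}{-197 - \frac{189377}{32}} = \frac{1}{- \frac{195681}{32}} = - \frac{32}{195681}$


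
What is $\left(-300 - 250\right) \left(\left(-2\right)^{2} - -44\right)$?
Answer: $-26400$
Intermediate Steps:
$\left(-300 - 250\right) \left(\left(-2\right)^{2} - -44\right) = - 550 \left(4 + 44\right) = \left(-550\right) 48 = -26400$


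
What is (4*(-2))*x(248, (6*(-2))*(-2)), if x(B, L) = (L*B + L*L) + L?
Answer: -52416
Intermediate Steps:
x(B, L) = L + L² + B*L (x(B, L) = (B*L + L²) + L = (L² + B*L) + L = L + L² + B*L)
(4*(-2))*x(248, (6*(-2))*(-2)) = (4*(-2))*(((6*(-2))*(-2))*(1 + 248 + (6*(-2))*(-2))) = -8*(-12*(-2))*(1 + 248 - 12*(-2)) = -192*(1 + 248 + 24) = -192*273 = -8*6552 = -52416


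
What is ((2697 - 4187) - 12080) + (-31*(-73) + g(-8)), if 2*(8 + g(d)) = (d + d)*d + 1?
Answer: -22501/2 ≈ -11251.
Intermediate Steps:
g(d) = -15/2 + d² (g(d) = -8 + ((d + d)*d + 1)/2 = -8 + ((2*d)*d + 1)/2 = -8 + (2*d² + 1)/2 = -8 + (1 + 2*d²)/2 = -8 + (½ + d²) = -15/2 + d²)
((2697 - 4187) - 12080) + (-31*(-73) + g(-8)) = ((2697 - 4187) - 12080) + (-31*(-73) + (-15/2 + (-8)²)) = (-1490 - 12080) + (2263 + (-15/2 + 64)) = -13570 + (2263 + 113/2) = -13570 + 4639/2 = -22501/2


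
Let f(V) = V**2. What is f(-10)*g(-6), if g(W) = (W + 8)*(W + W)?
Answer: -2400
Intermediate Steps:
g(W) = 2*W*(8 + W) (g(W) = (8 + W)*(2*W) = 2*W*(8 + W))
f(-10)*g(-6) = (-10)**2*(2*(-6)*(8 - 6)) = 100*(2*(-6)*2) = 100*(-24) = -2400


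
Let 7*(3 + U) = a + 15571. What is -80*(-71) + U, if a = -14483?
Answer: 40827/7 ≈ 5832.4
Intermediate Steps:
U = 1067/7 (U = -3 + (-14483 + 15571)/7 = -3 + (⅐)*1088 = -3 + 1088/7 = 1067/7 ≈ 152.43)
-80*(-71) + U = -80*(-71) + 1067/7 = 5680 + 1067/7 = 40827/7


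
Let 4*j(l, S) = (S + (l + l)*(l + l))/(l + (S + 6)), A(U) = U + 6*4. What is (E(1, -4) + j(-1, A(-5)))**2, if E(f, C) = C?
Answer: 130321/9216 ≈ 14.141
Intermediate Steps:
A(U) = 24 + U (A(U) = U + 24 = 24 + U)
j(l, S) = (S + 4*l**2)/(4*(6 + S + l)) (j(l, S) = ((S + (l + l)*(l + l))/(l + (S + 6)))/4 = ((S + (2*l)*(2*l))/(l + (6 + S)))/4 = ((S + 4*l**2)/(6 + S + l))/4 = (S + 4*l**2)/(4*(6 + S + l)))
(E(1, -4) + j(-1, A(-5)))**2 = (-4 + ((-1)**2 + (24 - 5)/4)/(6 + (24 - 5) - 1))**2 = (-4 + (1 + (1/4)*19)/(6 + 19 - 1))**2 = (-4 + (1 + 19/4)/24)**2 = (-4 + (1/24)*(23/4))**2 = (-4 + 23/96)**2 = (-361/96)**2 = 130321/9216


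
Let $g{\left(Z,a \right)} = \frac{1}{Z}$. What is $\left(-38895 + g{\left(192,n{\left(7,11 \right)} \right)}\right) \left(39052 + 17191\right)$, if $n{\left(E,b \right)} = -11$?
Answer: $- \frac{420013668877}{192} \approx -2.1876 \cdot 10^{9}$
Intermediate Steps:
$\left(-38895 + g{\left(192,n{\left(7,11 \right)} \right)}\right) \left(39052 + 17191\right) = \left(-38895 + \frac{1}{192}\right) \left(39052 + 17191\right) = \left(-38895 + \frac{1}{192}\right) 56243 = \left(- \frac{7467839}{192}\right) 56243 = - \frac{420013668877}{192}$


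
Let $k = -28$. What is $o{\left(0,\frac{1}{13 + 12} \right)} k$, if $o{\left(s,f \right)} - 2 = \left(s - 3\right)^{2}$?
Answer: $-308$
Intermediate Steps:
$o{\left(s,f \right)} = 2 + \left(-3 + s\right)^{2}$ ($o{\left(s,f \right)} = 2 + \left(s - 3\right)^{2} = 2 + \left(-3 + s\right)^{2}$)
$o{\left(0,\frac{1}{13 + 12} \right)} k = \left(2 + \left(-3 + 0\right)^{2}\right) \left(-28\right) = \left(2 + \left(-3\right)^{2}\right) \left(-28\right) = \left(2 + 9\right) \left(-28\right) = 11 \left(-28\right) = -308$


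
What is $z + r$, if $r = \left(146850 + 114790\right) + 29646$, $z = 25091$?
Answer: $316377$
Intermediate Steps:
$r = 291286$ ($r = 261640 + 29646 = 291286$)
$z + r = 25091 + 291286 = 316377$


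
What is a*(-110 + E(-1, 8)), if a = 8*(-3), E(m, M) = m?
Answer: 2664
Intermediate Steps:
a = -24
a*(-110 + E(-1, 8)) = -24*(-110 - 1) = -24*(-111) = 2664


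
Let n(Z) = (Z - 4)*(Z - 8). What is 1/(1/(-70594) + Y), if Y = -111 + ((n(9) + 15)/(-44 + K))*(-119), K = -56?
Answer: -352970/30778989 ≈ -0.011468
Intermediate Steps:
n(Z) = (-8 + Z)*(-4 + Z) (n(Z) = (-4 + Z)*(-8 + Z) = (-8 + Z)*(-4 + Z))
Y = -436/5 (Y = -111 + (((32 + 9² - 12*9) + 15)/(-44 - 56))*(-119) = -111 + (((32 + 81 - 108) + 15)/(-100))*(-119) = -111 + ((5 + 15)*(-1/100))*(-119) = -111 + (20*(-1/100))*(-119) = -111 - ⅕*(-119) = -111 + 119/5 = -436/5 ≈ -87.200)
1/(1/(-70594) + Y) = 1/(1/(-70594) - 436/5) = 1/(-1/70594 - 436/5) = 1/(-30778989/352970) = -352970/30778989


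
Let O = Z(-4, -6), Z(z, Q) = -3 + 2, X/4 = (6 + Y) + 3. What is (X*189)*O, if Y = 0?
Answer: -6804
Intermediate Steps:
X = 36 (X = 4*((6 + 0) + 3) = 4*(6 + 3) = 4*9 = 36)
Z(z, Q) = -1
O = -1
(X*189)*O = (36*189)*(-1) = 6804*(-1) = -6804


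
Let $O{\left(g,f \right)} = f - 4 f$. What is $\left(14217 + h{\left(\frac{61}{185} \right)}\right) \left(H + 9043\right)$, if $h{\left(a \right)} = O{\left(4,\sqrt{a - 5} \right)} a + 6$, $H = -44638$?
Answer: $-506267685 + \frac{15633324 i \sqrt{1110}}{6845} \approx -5.0627 \cdot 10^{8} + 76092.0 i$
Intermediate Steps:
$O{\left(g,f \right)} = - 3 f$
$h{\left(a \right)} = 6 - 3 a \sqrt{-5 + a}$ ($h{\left(a \right)} = - 3 \sqrt{a - 5} a + 6 = - 3 \sqrt{-5 + a} a + 6 = - 3 a \sqrt{-5 + a} + 6 = 6 - 3 a \sqrt{-5 + a}$)
$\left(14217 + h{\left(\frac{61}{185} \right)}\right) \left(H + 9043\right) = \left(14217 + \left(6 - 3 \cdot \frac{61}{185} \sqrt{-5 + \frac{61}{185}}\right)\right) \left(-44638 + 9043\right) = \left(14217 + \left(6 - 3 \cdot 61 \cdot \frac{1}{185} \sqrt{-5 + 61 \cdot \frac{1}{185}}\right)\right) \left(-35595\right) = \left(14217 + \left(6 - \frac{183 \sqrt{-5 + \frac{61}{185}}}{185}\right)\right) \left(-35595\right) = \left(14217 + \left(6 - \frac{183 \sqrt{- \frac{864}{185}}}{185}\right)\right) \left(-35595\right) = \left(14217 + \left(6 - \frac{183 \frac{12 i \sqrt{1110}}{185}}{185}\right)\right) \left(-35595\right) = \left(14217 + \left(6 - \frac{2196 i \sqrt{1110}}{34225}\right)\right) \left(-35595\right) = \left(14223 - \frac{2196 i \sqrt{1110}}{34225}\right) \left(-35595\right) = -506267685 + \frac{15633324 i \sqrt{1110}}{6845}$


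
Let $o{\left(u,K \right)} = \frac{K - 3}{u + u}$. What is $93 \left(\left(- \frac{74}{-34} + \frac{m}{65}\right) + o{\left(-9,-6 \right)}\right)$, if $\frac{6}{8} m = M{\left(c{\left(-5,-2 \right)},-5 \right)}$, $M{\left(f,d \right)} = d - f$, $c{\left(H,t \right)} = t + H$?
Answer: $\frac{558527}{2210} \approx 252.73$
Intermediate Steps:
$c{\left(H,t \right)} = H + t$
$m = \frac{8}{3}$ ($m = \frac{4 \left(-5 - \left(-5 - 2\right)\right)}{3} = \frac{4 \left(-5 - -7\right)}{3} = \frac{4 \left(-5 + 7\right)}{3} = \frac{4}{3} \cdot 2 = \frac{8}{3} \approx 2.6667$)
$o{\left(u,K \right)} = \frac{-3 + K}{2 u}$
$93 \left(\left(- \frac{74}{-34} + \frac{m}{65}\right) + o{\left(-9,-6 \right)}\right) = 93 \left(\left(- \frac{74}{-34} + \frac{8}{3 \cdot 65}\right) + \frac{-3 - 6}{2 \left(-9\right)}\right) = 93 \left(\left(\left(-74\right) \left(- \frac{1}{34}\right) + \frac{8}{3} \cdot \frac{1}{65}\right) + \frac{1}{2} \left(- \frac{1}{9}\right) \left(-9\right)\right) = 93 \left(\left(\frac{37}{17} + \frac{8}{195}\right) + \frac{1}{2}\right) = 93 \left(\frac{7351}{3315} + \frac{1}{2}\right) = 93 \cdot \frac{18017}{6630} = \frac{558527}{2210}$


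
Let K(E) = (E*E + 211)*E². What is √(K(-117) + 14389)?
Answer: √190291489 ≈ 13795.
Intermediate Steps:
K(E) = E²*(211 + E²) (K(E) = (E² + 211)*E² = (211 + E²)*E² = E²*(211 + E²))
√(K(-117) + 14389) = √((-117)²*(211 + (-117)²) + 14389) = √(13689*(211 + 13689) + 14389) = √(13689*13900 + 14389) = √(190277100 + 14389) = √190291489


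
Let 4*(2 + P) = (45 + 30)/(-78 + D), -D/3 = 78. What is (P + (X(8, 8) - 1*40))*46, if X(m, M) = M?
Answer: -325887/208 ≈ -1566.8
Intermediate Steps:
D = -234 (D = -3*78 = -234)
P = -857/416 (P = -2 + ((45 + 30)/(-78 - 234))/4 = -2 + (75/(-312))/4 = -2 + (75*(-1/312))/4 = -2 + (1/4)*(-25/104) = -2 - 25/416 = -857/416 ≈ -2.0601)
(P + (X(8, 8) - 1*40))*46 = (-857/416 + (8 - 1*40))*46 = (-857/416 + (8 - 40))*46 = (-857/416 - 32)*46 = -14169/416*46 = -325887/208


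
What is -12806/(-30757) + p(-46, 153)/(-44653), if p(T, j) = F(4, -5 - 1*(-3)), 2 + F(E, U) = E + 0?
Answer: 571764804/1373392321 ≈ 0.41632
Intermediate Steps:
F(E, U) = -2 + E (F(E, U) = -2 + (E + 0) = -2 + E)
p(T, j) = 2 (p(T, j) = -2 + 4 = 2)
-12806/(-30757) + p(-46, 153)/(-44653) = -12806/(-30757) + 2/(-44653) = -12806*(-1/30757) + 2*(-1/44653) = 12806/30757 - 2/44653 = 571764804/1373392321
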